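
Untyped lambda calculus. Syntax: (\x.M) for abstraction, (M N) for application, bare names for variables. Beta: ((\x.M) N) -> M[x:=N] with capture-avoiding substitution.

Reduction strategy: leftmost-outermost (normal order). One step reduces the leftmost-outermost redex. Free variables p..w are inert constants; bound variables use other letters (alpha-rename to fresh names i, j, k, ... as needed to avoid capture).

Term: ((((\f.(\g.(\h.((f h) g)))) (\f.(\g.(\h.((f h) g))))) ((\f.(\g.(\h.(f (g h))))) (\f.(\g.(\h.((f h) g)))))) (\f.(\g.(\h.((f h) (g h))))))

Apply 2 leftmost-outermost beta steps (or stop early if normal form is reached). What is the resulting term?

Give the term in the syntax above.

Answer: ((\h.(((\f.(\g.(\h.((f h) g)))) h) ((\f.(\g.(\h.(f (g h))))) (\f.(\g.(\h.((f h) g))))))) (\f.(\g.(\h.((f h) (g h))))))

Derivation:
Step 0: ((((\f.(\g.(\h.((f h) g)))) (\f.(\g.(\h.((f h) g))))) ((\f.(\g.(\h.(f (g h))))) (\f.(\g.(\h.((f h) g)))))) (\f.(\g.(\h.((f h) (g h))))))
Step 1: (((\g.(\h.(((\f.(\g.(\h.((f h) g)))) h) g))) ((\f.(\g.(\h.(f (g h))))) (\f.(\g.(\h.((f h) g)))))) (\f.(\g.(\h.((f h) (g h))))))
Step 2: ((\h.(((\f.(\g.(\h.((f h) g)))) h) ((\f.(\g.(\h.(f (g h))))) (\f.(\g.(\h.((f h) g))))))) (\f.(\g.(\h.((f h) (g h))))))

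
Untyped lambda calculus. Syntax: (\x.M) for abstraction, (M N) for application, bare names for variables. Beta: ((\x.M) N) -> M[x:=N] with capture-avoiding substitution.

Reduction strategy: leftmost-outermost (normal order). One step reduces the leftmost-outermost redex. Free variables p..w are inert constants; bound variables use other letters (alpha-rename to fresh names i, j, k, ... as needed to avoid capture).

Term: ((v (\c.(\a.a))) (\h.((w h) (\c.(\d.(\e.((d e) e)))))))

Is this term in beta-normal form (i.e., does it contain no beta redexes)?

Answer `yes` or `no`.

Answer: yes

Derivation:
Term: ((v (\c.(\a.a))) (\h.((w h) (\c.(\d.(\e.((d e) e)))))))
No beta redexes found.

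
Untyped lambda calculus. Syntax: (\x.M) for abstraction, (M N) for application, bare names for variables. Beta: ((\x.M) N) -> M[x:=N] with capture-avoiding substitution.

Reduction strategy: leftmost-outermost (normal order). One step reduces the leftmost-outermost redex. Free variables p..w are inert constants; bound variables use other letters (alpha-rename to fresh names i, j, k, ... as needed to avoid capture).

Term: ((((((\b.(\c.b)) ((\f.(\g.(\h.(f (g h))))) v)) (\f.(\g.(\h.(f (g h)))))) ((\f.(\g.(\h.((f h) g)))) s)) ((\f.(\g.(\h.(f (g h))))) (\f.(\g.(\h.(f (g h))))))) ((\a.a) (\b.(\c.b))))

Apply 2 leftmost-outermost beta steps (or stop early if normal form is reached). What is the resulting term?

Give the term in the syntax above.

Step 0: ((((((\b.(\c.b)) ((\f.(\g.(\h.(f (g h))))) v)) (\f.(\g.(\h.(f (g h)))))) ((\f.(\g.(\h.((f h) g)))) s)) ((\f.(\g.(\h.(f (g h))))) (\f.(\g.(\h.(f (g h))))))) ((\a.a) (\b.(\c.b))))
Step 1: (((((\c.((\f.(\g.(\h.(f (g h))))) v)) (\f.(\g.(\h.(f (g h)))))) ((\f.(\g.(\h.((f h) g)))) s)) ((\f.(\g.(\h.(f (g h))))) (\f.(\g.(\h.(f (g h))))))) ((\a.a) (\b.(\c.b))))
Step 2: (((((\f.(\g.(\h.(f (g h))))) v) ((\f.(\g.(\h.((f h) g)))) s)) ((\f.(\g.(\h.(f (g h))))) (\f.(\g.(\h.(f (g h))))))) ((\a.a) (\b.(\c.b))))

Answer: (((((\f.(\g.(\h.(f (g h))))) v) ((\f.(\g.(\h.((f h) g)))) s)) ((\f.(\g.(\h.(f (g h))))) (\f.(\g.(\h.(f (g h))))))) ((\a.a) (\b.(\c.b))))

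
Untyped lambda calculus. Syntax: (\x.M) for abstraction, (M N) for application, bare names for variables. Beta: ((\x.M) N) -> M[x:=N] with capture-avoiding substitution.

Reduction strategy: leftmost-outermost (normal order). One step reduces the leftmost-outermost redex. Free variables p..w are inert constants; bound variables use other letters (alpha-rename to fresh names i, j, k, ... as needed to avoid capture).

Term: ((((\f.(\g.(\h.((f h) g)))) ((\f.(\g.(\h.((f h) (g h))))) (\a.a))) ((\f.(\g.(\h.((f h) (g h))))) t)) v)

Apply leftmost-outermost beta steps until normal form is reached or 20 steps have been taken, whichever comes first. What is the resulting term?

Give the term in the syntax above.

Step 0: ((((\f.(\g.(\h.((f h) g)))) ((\f.(\g.(\h.((f h) (g h))))) (\a.a))) ((\f.(\g.(\h.((f h) (g h))))) t)) v)
Step 1: (((\g.(\h.((((\f.(\g.(\h.((f h) (g h))))) (\a.a)) h) g))) ((\f.(\g.(\h.((f h) (g h))))) t)) v)
Step 2: ((\h.((((\f.(\g.(\h.((f h) (g h))))) (\a.a)) h) ((\f.(\g.(\h.((f h) (g h))))) t))) v)
Step 3: ((((\f.(\g.(\h.((f h) (g h))))) (\a.a)) v) ((\f.(\g.(\h.((f h) (g h))))) t))
Step 4: (((\g.(\h.(((\a.a) h) (g h)))) v) ((\f.(\g.(\h.((f h) (g h))))) t))
Step 5: ((\h.(((\a.a) h) (v h))) ((\f.(\g.(\h.((f h) (g h))))) t))
Step 6: (((\a.a) ((\f.(\g.(\h.((f h) (g h))))) t)) (v ((\f.(\g.(\h.((f h) (g h))))) t)))
Step 7: (((\f.(\g.(\h.((f h) (g h))))) t) (v ((\f.(\g.(\h.((f h) (g h))))) t)))
Step 8: ((\g.(\h.((t h) (g h)))) (v ((\f.(\g.(\h.((f h) (g h))))) t)))
Step 9: (\h.((t h) ((v ((\f.(\g.(\h.((f h) (g h))))) t)) h)))
Step 10: (\h.((t h) ((v (\g.(\h.((t h) (g h))))) h)))

Answer: (\h.((t h) ((v (\g.(\h.((t h) (g h))))) h)))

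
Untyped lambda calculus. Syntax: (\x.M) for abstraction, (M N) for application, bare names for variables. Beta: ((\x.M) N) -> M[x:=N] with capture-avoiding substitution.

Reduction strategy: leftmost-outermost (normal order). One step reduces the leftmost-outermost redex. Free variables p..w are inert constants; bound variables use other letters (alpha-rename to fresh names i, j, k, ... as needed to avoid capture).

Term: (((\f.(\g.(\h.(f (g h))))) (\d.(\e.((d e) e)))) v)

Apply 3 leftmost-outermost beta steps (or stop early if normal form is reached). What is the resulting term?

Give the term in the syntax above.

Step 0: (((\f.(\g.(\h.(f (g h))))) (\d.(\e.((d e) e)))) v)
Step 1: ((\g.(\h.((\d.(\e.((d e) e))) (g h)))) v)
Step 2: (\h.((\d.(\e.((d e) e))) (v h)))
Step 3: (\h.(\e.(((v h) e) e)))

Answer: (\h.(\e.(((v h) e) e)))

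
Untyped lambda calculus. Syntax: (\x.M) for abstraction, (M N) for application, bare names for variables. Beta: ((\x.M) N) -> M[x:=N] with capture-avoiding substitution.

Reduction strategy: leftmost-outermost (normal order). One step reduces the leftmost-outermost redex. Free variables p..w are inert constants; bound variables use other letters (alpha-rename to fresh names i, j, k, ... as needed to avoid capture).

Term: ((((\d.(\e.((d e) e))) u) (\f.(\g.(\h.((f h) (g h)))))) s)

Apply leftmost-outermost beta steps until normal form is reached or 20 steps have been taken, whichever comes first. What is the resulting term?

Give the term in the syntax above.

Answer: (((u (\f.(\g.(\h.((f h) (g h)))))) (\f.(\g.(\h.((f h) (g h)))))) s)

Derivation:
Step 0: ((((\d.(\e.((d e) e))) u) (\f.(\g.(\h.((f h) (g h)))))) s)
Step 1: (((\e.((u e) e)) (\f.(\g.(\h.((f h) (g h)))))) s)
Step 2: (((u (\f.(\g.(\h.((f h) (g h)))))) (\f.(\g.(\h.((f h) (g h)))))) s)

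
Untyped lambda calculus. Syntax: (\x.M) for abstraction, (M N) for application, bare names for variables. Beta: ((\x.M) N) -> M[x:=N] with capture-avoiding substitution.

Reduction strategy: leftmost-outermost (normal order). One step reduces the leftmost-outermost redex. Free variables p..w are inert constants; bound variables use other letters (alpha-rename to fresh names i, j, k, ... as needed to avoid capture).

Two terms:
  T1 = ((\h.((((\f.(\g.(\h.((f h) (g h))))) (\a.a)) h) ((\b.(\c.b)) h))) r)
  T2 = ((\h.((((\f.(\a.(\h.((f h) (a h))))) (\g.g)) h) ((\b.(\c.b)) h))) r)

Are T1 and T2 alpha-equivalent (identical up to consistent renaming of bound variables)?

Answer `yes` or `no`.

Term 1: ((\h.((((\f.(\g.(\h.((f h) (g h))))) (\a.a)) h) ((\b.(\c.b)) h))) r)
Term 2: ((\h.((((\f.(\a.(\h.((f h) (a h))))) (\g.g)) h) ((\b.(\c.b)) h))) r)
Alpha-equivalence: compare structure up to binder renaming.
Result: True

Answer: yes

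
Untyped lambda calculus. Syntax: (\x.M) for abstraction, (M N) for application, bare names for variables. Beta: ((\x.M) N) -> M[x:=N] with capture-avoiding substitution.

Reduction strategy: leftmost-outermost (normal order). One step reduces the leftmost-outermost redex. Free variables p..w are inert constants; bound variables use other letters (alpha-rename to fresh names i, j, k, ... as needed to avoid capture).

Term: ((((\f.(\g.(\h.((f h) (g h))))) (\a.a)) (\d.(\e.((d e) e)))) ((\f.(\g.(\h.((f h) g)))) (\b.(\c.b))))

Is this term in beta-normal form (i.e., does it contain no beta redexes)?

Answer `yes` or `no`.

Answer: no

Derivation:
Term: ((((\f.(\g.(\h.((f h) (g h))))) (\a.a)) (\d.(\e.((d e) e)))) ((\f.(\g.(\h.((f h) g)))) (\b.(\c.b))))
Found 2 beta redex(es).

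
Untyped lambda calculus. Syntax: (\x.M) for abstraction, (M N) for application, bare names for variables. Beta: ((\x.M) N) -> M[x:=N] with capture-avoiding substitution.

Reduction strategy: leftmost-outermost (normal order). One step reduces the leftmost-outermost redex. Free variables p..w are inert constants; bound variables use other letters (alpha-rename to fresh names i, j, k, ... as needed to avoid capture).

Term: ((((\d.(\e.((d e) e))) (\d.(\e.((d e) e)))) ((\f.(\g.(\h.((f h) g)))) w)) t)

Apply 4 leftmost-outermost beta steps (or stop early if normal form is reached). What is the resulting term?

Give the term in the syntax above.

Answer: (((((\f.(\g.(\h.((f h) g)))) w) ((\f.(\g.(\h.((f h) g)))) w)) ((\f.(\g.(\h.((f h) g)))) w)) t)

Derivation:
Step 0: ((((\d.(\e.((d e) e))) (\d.(\e.((d e) e)))) ((\f.(\g.(\h.((f h) g)))) w)) t)
Step 1: (((\e.(((\d.(\e.((d e) e))) e) e)) ((\f.(\g.(\h.((f h) g)))) w)) t)
Step 2: ((((\d.(\e.((d e) e))) ((\f.(\g.(\h.((f h) g)))) w)) ((\f.(\g.(\h.((f h) g)))) w)) t)
Step 3: (((\e.((((\f.(\g.(\h.((f h) g)))) w) e) e)) ((\f.(\g.(\h.((f h) g)))) w)) t)
Step 4: (((((\f.(\g.(\h.((f h) g)))) w) ((\f.(\g.(\h.((f h) g)))) w)) ((\f.(\g.(\h.((f h) g)))) w)) t)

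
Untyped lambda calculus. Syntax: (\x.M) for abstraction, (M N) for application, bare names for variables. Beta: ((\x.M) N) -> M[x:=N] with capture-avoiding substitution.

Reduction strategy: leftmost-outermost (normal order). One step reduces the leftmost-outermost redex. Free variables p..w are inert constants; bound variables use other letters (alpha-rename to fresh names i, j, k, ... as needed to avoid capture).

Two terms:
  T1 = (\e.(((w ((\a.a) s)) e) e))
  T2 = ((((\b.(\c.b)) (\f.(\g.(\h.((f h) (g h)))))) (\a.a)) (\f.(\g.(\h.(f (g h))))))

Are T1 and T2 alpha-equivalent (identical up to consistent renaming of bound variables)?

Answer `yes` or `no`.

Term 1: (\e.(((w ((\a.a) s)) e) e))
Term 2: ((((\b.(\c.b)) (\f.(\g.(\h.((f h) (g h)))))) (\a.a)) (\f.(\g.(\h.(f (g h))))))
Alpha-equivalence: compare structure up to binder renaming.
Result: False

Answer: no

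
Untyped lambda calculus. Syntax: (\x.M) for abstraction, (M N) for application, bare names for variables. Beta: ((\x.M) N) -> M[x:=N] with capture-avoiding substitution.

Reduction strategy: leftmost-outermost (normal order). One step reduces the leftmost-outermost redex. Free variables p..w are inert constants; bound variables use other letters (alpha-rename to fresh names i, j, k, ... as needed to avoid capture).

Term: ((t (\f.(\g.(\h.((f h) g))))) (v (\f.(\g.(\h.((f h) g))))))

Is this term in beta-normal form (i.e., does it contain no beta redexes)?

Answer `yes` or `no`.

Answer: yes

Derivation:
Term: ((t (\f.(\g.(\h.((f h) g))))) (v (\f.(\g.(\h.((f h) g))))))
No beta redexes found.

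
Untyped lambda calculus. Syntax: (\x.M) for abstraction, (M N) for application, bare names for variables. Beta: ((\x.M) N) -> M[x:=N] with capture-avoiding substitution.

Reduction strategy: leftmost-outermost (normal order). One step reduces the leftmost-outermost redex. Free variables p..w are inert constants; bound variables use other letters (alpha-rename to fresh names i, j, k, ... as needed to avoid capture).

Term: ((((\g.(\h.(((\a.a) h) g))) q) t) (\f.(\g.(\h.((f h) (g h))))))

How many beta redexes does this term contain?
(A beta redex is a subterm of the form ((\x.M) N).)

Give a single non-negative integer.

Answer: 2

Derivation:
Term: ((((\g.(\h.(((\a.a) h) g))) q) t) (\f.(\g.(\h.((f h) (g h))))))
  Redex: ((\g.(\h.(((\a.a) h) g))) q)
  Redex: ((\a.a) h)
Total redexes: 2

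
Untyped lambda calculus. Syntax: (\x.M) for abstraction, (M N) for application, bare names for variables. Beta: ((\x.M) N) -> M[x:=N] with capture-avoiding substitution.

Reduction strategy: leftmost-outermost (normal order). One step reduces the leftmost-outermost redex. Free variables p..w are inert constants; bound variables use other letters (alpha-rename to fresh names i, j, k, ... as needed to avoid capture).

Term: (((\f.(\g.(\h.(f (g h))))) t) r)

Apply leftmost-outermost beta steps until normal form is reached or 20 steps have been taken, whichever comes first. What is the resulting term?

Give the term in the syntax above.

Step 0: (((\f.(\g.(\h.(f (g h))))) t) r)
Step 1: ((\g.(\h.(t (g h)))) r)
Step 2: (\h.(t (r h)))

Answer: (\h.(t (r h)))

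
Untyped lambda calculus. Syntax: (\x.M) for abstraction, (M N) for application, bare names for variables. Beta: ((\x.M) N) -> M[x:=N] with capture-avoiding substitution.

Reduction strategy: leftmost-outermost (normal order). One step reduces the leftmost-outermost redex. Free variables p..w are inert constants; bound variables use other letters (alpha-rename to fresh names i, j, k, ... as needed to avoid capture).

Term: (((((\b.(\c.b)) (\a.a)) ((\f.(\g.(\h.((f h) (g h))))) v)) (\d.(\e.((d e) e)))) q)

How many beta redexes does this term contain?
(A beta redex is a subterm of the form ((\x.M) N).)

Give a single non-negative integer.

Answer: 2

Derivation:
Term: (((((\b.(\c.b)) (\a.a)) ((\f.(\g.(\h.((f h) (g h))))) v)) (\d.(\e.((d e) e)))) q)
  Redex: ((\b.(\c.b)) (\a.a))
  Redex: ((\f.(\g.(\h.((f h) (g h))))) v)
Total redexes: 2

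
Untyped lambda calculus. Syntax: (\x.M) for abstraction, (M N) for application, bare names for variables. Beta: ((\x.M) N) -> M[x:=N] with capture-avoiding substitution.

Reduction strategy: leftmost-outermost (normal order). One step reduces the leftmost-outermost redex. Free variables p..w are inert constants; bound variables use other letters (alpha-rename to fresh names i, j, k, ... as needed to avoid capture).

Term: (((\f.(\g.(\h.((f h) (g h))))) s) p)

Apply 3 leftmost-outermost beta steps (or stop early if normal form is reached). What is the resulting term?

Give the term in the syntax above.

Step 0: (((\f.(\g.(\h.((f h) (g h))))) s) p)
Step 1: ((\g.(\h.((s h) (g h)))) p)
Step 2: (\h.((s h) (p h)))
Step 3: (normal form reached)

Answer: (\h.((s h) (p h)))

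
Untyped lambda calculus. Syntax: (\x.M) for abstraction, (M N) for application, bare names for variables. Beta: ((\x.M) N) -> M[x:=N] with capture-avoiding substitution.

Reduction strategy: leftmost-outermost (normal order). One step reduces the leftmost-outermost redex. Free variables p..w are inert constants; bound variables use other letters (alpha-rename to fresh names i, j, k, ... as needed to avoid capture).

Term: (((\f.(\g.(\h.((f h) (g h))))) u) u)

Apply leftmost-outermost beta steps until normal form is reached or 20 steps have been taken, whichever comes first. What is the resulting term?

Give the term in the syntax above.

Step 0: (((\f.(\g.(\h.((f h) (g h))))) u) u)
Step 1: ((\g.(\h.((u h) (g h)))) u)
Step 2: (\h.((u h) (u h)))

Answer: (\h.((u h) (u h)))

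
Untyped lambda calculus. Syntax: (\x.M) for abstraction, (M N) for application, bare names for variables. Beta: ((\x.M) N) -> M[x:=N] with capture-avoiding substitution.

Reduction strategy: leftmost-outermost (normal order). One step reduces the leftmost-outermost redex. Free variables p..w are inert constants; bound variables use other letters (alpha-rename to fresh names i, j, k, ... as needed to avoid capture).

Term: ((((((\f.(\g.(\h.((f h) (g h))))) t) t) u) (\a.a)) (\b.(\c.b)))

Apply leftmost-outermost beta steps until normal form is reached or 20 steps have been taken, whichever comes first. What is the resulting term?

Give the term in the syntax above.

Answer: ((((t u) (t u)) (\a.a)) (\b.(\c.b)))

Derivation:
Step 0: ((((((\f.(\g.(\h.((f h) (g h))))) t) t) u) (\a.a)) (\b.(\c.b)))
Step 1: (((((\g.(\h.((t h) (g h)))) t) u) (\a.a)) (\b.(\c.b)))
Step 2: ((((\h.((t h) (t h))) u) (\a.a)) (\b.(\c.b)))
Step 3: ((((t u) (t u)) (\a.a)) (\b.(\c.b)))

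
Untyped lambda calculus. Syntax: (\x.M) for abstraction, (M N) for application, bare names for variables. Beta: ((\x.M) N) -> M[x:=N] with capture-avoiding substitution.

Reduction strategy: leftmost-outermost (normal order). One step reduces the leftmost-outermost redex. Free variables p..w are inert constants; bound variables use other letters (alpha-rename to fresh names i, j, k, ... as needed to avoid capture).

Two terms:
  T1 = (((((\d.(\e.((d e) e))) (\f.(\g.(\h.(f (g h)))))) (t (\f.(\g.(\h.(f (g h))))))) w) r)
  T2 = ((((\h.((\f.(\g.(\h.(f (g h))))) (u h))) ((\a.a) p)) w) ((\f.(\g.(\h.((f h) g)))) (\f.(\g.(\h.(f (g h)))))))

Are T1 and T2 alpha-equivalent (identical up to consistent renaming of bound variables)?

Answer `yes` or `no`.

Term 1: (((((\d.(\e.((d e) e))) (\f.(\g.(\h.(f (g h)))))) (t (\f.(\g.(\h.(f (g h))))))) w) r)
Term 2: ((((\h.((\f.(\g.(\h.(f (g h))))) (u h))) ((\a.a) p)) w) ((\f.(\g.(\h.((f h) g)))) (\f.(\g.(\h.(f (g h)))))))
Alpha-equivalence: compare structure up to binder renaming.
Result: False

Answer: no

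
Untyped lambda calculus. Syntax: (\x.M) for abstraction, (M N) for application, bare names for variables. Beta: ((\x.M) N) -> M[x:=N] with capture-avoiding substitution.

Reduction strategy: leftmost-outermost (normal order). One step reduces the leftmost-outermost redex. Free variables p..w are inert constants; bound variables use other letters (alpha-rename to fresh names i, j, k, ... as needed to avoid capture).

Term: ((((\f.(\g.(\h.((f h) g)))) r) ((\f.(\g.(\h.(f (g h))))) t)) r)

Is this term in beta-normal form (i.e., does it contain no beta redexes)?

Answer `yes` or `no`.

Answer: no

Derivation:
Term: ((((\f.(\g.(\h.((f h) g)))) r) ((\f.(\g.(\h.(f (g h))))) t)) r)
Found 2 beta redex(es).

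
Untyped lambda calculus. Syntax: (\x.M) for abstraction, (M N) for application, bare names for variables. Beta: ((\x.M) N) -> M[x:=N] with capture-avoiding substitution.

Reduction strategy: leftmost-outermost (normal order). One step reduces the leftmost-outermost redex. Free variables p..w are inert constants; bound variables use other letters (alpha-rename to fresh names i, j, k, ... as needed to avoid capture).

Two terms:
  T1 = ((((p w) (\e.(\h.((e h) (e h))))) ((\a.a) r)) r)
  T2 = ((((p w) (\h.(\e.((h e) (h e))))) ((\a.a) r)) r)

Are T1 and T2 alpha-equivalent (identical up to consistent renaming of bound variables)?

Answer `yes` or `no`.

Answer: yes

Derivation:
Term 1: ((((p w) (\e.(\h.((e h) (e h))))) ((\a.a) r)) r)
Term 2: ((((p w) (\h.(\e.((h e) (h e))))) ((\a.a) r)) r)
Alpha-equivalence: compare structure up to binder renaming.
Result: True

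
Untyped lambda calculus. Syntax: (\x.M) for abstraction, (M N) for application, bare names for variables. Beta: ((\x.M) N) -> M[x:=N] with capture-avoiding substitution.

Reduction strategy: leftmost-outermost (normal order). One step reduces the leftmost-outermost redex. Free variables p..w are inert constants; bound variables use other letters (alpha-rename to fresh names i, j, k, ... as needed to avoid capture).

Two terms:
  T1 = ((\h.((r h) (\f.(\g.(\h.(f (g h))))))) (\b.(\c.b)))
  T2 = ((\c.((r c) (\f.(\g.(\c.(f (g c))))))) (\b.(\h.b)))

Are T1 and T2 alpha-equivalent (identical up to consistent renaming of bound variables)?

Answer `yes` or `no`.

Answer: yes

Derivation:
Term 1: ((\h.((r h) (\f.(\g.(\h.(f (g h))))))) (\b.(\c.b)))
Term 2: ((\c.((r c) (\f.(\g.(\c.(f (g c))))))) (\b.(\h.b)))
Alpha-equivalence: compare structure up to binder renaming.
Result: True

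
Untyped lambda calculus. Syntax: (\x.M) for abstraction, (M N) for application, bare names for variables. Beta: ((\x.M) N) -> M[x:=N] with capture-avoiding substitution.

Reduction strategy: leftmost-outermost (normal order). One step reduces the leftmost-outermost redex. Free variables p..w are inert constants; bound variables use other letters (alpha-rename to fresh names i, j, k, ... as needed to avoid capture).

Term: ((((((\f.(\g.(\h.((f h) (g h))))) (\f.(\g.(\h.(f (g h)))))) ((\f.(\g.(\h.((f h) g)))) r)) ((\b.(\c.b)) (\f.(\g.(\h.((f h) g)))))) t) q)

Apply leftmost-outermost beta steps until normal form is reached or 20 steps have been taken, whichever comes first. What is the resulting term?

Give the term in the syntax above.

Answer: (\g.(\h.((q h) g)))

Derivation:
Step 0: ((((((\f.(\g.(\h.((f h) (g h))))) (\f.(\g.(\h.(f (g h)))))) ((\f.(\g.(\h.((f h) g)))) r)) ((\b.(\c.b)) (\f.(\g.(\h.((f h) g)))))) t) q)
Step 1: (((((\g.(\h.(((\f.(\g.(\h.(f (g h))))) h) (g h)))) ((\f.(\g.(\h.((f h) g)))) r)) ((\b.(\c.b)) (\f.(\g.(\h.((f h) g)))))) t) q)
Step 2: ((((\h.(((\f.(\g.(\h.(f (g h))))) h) (((\f.(\g.(\h.((f h) g)))) r) h))) ((\b.(\c.b)) (\f.(\g.(\h.((f h) g)))))) t) q)
Step 3: (((((\f.(\g.(\h.(f (g h))))) ((\b.(\c.b)) (\f.(\g.(\h.((f h) g)))))) (((\f.(\g.(\h.((f h) g)))) r) ((\b.(\c.b)) (\f.(\g.(\h.((f h) g))))))) t) q)
Step 4: ((((\g.(\h.(((\b.(\c.b)) (\f.(\g.(\h.((f h) g))))) (g h)))) (((\f.(\g.(\h.((f h) g)))) r) ((\b.(\c.b)) (\f.(\g.(\h.((f h) g))))))) t) q)
Step 5: (((\h.(((\b.(\c.b)) (\f.(\g.(\h.((f h) g))))) ((((\f.(\g.(\h.((f h) g)))) r) ((\b.(\c.b)) (\f.(\g.(\h.((f h) g)))))) h))) t) q)
Step 6: ((((\b.(\c.b)) (\f.(\g.(\h.((f h) g))))) ((((\f.(\g.(\h.((f h) g)))) r) ((\b.(\c.b)) (\f.(\g.(\h.((f h) g)))))) t)) q)
Step 7: (((\c.(\f.(\g.(\h.((f h) g))))) ((((\f.(\g.(\h.((f h) g)))) r) ((\b.(\c.b)) (\f.(\g.(\h.((f h) g)))))) t)) q)
Step 8: ((\f.(\g.(\h.((f h) g)))) q)
Step 9: (\g.(\h.((q h) g)))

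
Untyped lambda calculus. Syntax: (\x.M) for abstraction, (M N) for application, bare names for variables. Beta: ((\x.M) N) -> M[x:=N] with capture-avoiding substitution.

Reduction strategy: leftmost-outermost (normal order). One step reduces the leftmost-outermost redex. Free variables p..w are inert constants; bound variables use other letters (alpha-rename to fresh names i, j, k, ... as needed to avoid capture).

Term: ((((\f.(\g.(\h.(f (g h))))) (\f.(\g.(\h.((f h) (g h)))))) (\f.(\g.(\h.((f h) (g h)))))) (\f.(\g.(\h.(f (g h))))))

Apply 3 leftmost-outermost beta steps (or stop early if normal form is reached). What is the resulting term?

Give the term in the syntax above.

Step 0: ((((\f.(\g.(\h.(f (g h))))) (\f.(\g.(\h.((f h) (g h)))))) (\f.(\g.(\h.((f h) (g h)))))) (\f.(\g.(\h.(f (g h))))))
Step 1: (((\g.(\h.((\f.(\g.(\h.((f h) (g h))))) (g h)))) (\f.(\g.(\h.((f h) (g h)))))) (\f.(\g.(\h.(f (g h))))))
Step 2: ((\h.((\f.(\g.(\h.((f h) (g h))))) ((\f.(\g.(\h.((f h) (g h))))) h))) (\f.(\g.(\h.(f (g h))))))
Step 3: ((\f.(\g.(\h.((f h) (g h))))) ((\f.(\g.(\h.((f h) (g h))))) (\f.(\g.(\h.(f (g h)))))))

Answer: ((\f.(\g.(\h.((f h) (g h))))) ((\f.(\g.(\h.((f h) (g h))))) (\f.(\g.(\h.(f (g h)))))))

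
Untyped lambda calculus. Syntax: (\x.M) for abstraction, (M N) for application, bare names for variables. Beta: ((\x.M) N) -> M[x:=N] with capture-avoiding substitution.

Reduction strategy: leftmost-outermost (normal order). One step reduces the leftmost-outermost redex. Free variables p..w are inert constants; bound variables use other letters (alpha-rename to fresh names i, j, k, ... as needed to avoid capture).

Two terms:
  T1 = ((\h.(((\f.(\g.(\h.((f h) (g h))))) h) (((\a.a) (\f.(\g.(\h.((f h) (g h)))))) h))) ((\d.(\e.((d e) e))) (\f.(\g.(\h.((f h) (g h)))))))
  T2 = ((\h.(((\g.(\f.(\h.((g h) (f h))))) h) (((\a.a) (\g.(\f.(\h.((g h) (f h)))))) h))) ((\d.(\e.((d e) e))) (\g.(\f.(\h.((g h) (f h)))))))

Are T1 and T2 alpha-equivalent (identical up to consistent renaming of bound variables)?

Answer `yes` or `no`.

Answer: yes

Derivation:
Term 1: ((\h.(((\f.(\g.(\h.((f h) (g h))))) h) (((\a.a) (\f.(\g.(\h.((f h) (g h)))))) h))) ((\d.(\e.((d e) e))) (\f.(\g.(\h.((f h) (g h)))))))
Term 2: ((\h.(((\g.(\f.(\h.((g h) (f h))))) h) (((\a.a) (\g.(\f.(\h.((g h) (f h)))))) h))) ((\d.(\e.((d e) e))) (\g.(\f.(\h.((g h) (f h)))))))
Alpha-equivalence: compare structure up to binder renaming.
Result: True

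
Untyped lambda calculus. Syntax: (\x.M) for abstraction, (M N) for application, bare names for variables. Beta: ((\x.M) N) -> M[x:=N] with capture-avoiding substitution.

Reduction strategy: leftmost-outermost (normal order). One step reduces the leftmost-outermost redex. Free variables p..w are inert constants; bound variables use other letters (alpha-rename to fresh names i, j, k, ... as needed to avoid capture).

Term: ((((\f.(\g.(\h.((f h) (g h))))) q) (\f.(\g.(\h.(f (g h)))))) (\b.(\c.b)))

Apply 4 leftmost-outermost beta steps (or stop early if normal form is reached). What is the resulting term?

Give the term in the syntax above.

Step 0: ((((\f.(\g.(\h.((f h) (g h))))) q) (\f.(\g.(\h.(f (g h)))))) (\b.(\c.b)))
Step 1: (((\g.(\h.((q h) (g h)))) (\f.(\g.(\h.(f (g h)))))) (\b.(\c.b)))
Step 2: ((\h.((q h) ((\f.(\g.(\h.(f (g h))))) h))) (\b.(\c.b)))
Step 3: ((q (\b.(\c.b))) ((\f.(\g.(\h.(f (g h))))) (\b.(\c.b))))
Step 4: ((q (\b.(\c.b))) (\g.(\h.((\b.(\c.b)) (g h)))))

Answer: ((q (\b.(\c.b))) (\g.(\h.((\b.(\c.b)) (g h)))))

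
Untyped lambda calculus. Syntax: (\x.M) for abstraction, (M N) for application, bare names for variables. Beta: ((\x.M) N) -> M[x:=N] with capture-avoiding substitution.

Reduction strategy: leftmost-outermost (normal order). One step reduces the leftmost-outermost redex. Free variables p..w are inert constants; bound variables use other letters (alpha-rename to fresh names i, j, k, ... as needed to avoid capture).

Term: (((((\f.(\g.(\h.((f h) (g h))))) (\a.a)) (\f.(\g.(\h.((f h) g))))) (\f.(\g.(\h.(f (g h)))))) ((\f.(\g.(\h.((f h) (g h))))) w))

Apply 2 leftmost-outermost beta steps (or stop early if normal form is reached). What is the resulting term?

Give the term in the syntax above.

Answer: (((\h.(((\a.a) h) ((\f.(\g.(\h.((f h) g)))) h))) (\f.(\g.(\h.(f (g h)))))) ((\f.(\g.(\h.((f h) (g h))))) w))

Derivation:
Step 0: (((((\f.(\g.(\h.((f h) (g h))))) (\a.a)) (\f.(\g.(\h.((f h) g))))) (\f.(\g.(\h.(f (g h)))))) ((\f.(\g.(\h.((f h) (g h))))) w))
Step 1: ((((\g.(\h.(((\a.a) h) (g h)))) (\f.(\g.(\h.((f h) g))))) (\f.(\g.(\h.(f (g h)))))) ((\f.(\g.(\h.((f h) (g h))))) w))
Step 2: (((\h.(((\a.a) h) ((\f.(\g.(\h.((f h) g)))) h))) (\f.(\g.(\h.(f (g h)))))) ((\f.(\g.(\h.((f h) (g h))))) w))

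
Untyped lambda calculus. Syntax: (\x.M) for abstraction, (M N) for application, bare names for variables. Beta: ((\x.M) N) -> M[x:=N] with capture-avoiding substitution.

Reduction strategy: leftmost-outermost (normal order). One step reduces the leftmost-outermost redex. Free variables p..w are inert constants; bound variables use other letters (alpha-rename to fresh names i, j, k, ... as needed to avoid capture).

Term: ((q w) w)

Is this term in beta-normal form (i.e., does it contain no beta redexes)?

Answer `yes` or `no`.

Answer: yes

Derivation:
Term: ((q w) w)
No beta redexes found.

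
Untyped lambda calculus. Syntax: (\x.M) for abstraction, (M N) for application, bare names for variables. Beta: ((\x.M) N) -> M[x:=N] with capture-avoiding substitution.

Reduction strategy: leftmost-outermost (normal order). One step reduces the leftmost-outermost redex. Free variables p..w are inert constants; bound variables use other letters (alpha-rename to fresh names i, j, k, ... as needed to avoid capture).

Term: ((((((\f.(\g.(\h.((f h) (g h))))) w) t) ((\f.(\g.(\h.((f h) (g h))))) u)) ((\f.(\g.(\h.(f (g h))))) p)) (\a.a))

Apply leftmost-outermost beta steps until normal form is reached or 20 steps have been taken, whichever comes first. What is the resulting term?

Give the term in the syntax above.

Step 0: ((((((\f.(\g.(\h.((f h) (g h))))) w) t) ((\f.(\g.(\h.((f h) (g h))))) u)) ((\f.(\g.(\h.(f (g h))))) p)) (\a.a))
Step 1: (((((\g.(\h.((w h) (g h)))) t) ((\f.(\g.(\h.((f h) (g h))))) u)) ((\f.(\g.(\h.(f (g h))))) p)) (\a.a))
Step 2: ((((\h.((w h) (t h))) ((\f.(\g.(\h.((f h) (g h))))) u)) ((\f.(\g.(\h.(f (g h))))) p)) (\a.a))
Step 3: ((((w ((\f.(\g.(\h.((f h) (g h))))) u)) (t ((\f.(\g.(\h.((f h) (g h))))) u))) ((\f.(\g.(\h.(f (g h))))) p)) (\a.a))
Step 4: ((((w (\g.(\h.((u h) (g h))))) (t ((\f.(\g.(\h.((f h) (g h))))) u))) ((\f.(\g.(\h.(f (g h))))) p)) (\a.a))
Step 5: ((((w (\g.(\h.((u h) (g h))))) (t (\g.(\h.((u h) (g h)))))) ((\f.(\g.(\h.(f (g h))))) p)) (\a.a))
Step 6: ((((w (\g.(\h.((u h) (g h))))) (t (\g.(\h.((u h) (g h)))))) (\g.(\h.(p (g h))))) (\a.a))

Answer: ((((w (\g.(\h.((u h) (g h))))) (t (\g.(\h.((u h) (g h)))))) (\g.(\h.(p (g h))))) (\a.a))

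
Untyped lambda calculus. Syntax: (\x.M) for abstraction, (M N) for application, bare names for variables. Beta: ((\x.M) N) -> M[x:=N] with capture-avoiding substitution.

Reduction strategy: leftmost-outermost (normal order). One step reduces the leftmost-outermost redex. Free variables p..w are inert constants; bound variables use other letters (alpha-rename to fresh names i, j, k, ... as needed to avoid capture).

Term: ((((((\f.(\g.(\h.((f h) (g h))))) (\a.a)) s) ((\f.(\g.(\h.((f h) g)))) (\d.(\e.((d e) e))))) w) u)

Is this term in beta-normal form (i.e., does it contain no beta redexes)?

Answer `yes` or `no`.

Answer: no

Derivation:
Term: ((((((\f.(\g.(\h.((f h) (g h))))) (\a.a)) s) ((\f.(\g.(\h.((f h) g)))) (\d.(\e.((d e) e))))) w) u)
Found 2 beta redex(es).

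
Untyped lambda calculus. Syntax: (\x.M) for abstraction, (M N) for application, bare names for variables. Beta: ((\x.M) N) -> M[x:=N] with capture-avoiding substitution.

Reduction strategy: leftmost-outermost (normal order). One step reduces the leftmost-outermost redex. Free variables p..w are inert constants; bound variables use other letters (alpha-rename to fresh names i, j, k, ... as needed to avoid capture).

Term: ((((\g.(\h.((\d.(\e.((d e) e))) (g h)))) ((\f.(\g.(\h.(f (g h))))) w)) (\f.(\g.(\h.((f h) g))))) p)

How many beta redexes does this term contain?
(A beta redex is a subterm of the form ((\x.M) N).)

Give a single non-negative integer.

Answer: 3

Derivation:
Term: ((((\g.(\h.((\d.(\e.((d e) e))) (g h)))) ((\f.(\g.(\h.(f (g h))))) w)) (\f.(\g.(\h.((f h) g))))) p)
  Redex: ((\g.(\h.((\d.(\e.((d e) e))) (g h)))) ((\f.(\g.(\h.(f (g h))))) w))
  Redex: ((\d.(\e.((d e) e))) (g h))
  Redex: ((\f.(\g.(\h.(f (g h))))) w)
Total redexes: 3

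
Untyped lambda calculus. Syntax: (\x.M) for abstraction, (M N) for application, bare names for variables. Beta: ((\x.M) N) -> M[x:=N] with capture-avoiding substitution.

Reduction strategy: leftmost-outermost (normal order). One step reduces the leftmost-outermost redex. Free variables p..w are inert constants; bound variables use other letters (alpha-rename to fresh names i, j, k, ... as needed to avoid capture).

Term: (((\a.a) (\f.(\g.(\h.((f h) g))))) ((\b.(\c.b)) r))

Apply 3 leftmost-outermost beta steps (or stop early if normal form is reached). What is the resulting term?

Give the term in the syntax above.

Step 0: (((\a.a) (\f.(\g.(\h.((f h) g))))) ((\b.(\c.b)) r))
Step 1: ((\f.(\g.(\h.((f h) g)))) ((\b.(\c.b)) r))
Step 2: (\g.(\h.((((\b.(\c.b)) r) h) g)))
Step 3: (\g.(\h.(((\c.r) h) g)))

Answer: (\g.(\h.(((\c.r) h) g)))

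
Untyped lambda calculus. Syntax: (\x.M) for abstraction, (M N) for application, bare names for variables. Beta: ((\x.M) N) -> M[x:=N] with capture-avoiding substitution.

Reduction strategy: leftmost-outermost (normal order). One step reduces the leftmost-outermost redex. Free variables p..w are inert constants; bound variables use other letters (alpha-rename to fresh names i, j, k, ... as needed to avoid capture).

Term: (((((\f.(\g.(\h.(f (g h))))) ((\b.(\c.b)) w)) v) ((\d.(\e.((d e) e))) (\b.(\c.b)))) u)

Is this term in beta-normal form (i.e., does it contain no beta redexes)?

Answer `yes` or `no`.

Term: (((((\f.(\g.(\h.(f (g h))))) ((\b.(\c.b)) w)) v) ((\d.(\e.((d e) e))) (\b.(\c.b)))) u)
Found 3 beta redex(es).

Answer: no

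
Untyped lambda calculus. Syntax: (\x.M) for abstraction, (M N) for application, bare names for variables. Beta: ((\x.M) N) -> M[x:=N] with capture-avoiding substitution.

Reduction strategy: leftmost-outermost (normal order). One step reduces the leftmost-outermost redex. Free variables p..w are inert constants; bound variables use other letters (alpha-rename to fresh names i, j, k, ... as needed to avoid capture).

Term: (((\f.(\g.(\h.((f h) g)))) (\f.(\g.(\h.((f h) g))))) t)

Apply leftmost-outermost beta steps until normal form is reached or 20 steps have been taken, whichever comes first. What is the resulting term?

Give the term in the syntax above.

Step 0: (((\f.(\g.(\h.((f h) g)))) (\f.(\g.(\h.((f h) g))))) t)
Step 1: ((\g.(\h.(((\f.(\g.(\h.((f h) g)))) h) g))) t)
Step 2: (\h.(((\f.(\g.(\h.((f h) g)))) h) t))
Step 3: (\h.((\g.(\i.((h i) g))) t))
Step 4: (\h.(\i.((h i) t)))

Answer: (\h.(\i.((h i) t)))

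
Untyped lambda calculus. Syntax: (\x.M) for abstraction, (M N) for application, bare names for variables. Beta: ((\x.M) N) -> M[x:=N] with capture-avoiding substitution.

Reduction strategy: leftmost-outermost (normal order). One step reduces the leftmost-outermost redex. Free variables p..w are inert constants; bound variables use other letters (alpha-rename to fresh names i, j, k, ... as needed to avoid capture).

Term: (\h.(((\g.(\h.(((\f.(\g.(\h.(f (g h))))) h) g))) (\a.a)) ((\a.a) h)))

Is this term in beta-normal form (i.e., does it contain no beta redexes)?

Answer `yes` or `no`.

Answer: no

Derivation:
Term: (\h.(((\g.(\h.(((\f.(\g.(\h.(f (g h))))) h) g))) (\a.a)) ((\a.a) h)))
Found 3 beta redex(es).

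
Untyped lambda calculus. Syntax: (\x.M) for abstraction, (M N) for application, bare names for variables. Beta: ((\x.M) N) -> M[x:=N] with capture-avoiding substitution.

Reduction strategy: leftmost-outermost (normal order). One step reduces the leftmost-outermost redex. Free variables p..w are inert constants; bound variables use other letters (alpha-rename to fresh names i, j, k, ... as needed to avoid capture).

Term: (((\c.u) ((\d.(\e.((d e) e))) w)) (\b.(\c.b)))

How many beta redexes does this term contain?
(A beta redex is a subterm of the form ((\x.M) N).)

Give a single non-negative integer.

Term: (((\c.u) ((\d.(\e.((d e) e))) w)) (\b.(\c.b)))
  Redex: ((\c.u) ((\d.(\e.((d e) e))) w))
  Redex: ((\d.(\e.((d e) e))) w)
Total redexes: 2

Answer: 2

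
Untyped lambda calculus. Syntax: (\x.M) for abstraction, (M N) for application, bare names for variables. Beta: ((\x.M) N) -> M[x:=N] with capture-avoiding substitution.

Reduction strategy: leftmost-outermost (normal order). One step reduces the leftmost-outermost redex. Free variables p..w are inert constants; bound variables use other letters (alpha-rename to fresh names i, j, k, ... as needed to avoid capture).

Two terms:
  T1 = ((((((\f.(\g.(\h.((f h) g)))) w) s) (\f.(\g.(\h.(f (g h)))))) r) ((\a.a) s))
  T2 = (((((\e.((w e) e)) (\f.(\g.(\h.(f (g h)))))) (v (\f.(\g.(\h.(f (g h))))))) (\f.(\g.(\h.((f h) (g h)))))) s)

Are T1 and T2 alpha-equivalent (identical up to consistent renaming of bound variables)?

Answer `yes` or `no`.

Term 1: ((((((\f.(\g.(\h.((f h) g)))) w) s) (\f.(\g.(\h.(f (g h)))))) r) ((\a.a) s))
Term 2: (((((\e.((w e) e)) (\f.(\g.(\h.(f (g h)))))) (v (\f.(\g.(\h.(f (g h))))))) (\f.(\g.(\h.((f h) (g h)))))) s)
Alpha-equivalence: compare structure up to binder renaming.
Result: False

Answer: no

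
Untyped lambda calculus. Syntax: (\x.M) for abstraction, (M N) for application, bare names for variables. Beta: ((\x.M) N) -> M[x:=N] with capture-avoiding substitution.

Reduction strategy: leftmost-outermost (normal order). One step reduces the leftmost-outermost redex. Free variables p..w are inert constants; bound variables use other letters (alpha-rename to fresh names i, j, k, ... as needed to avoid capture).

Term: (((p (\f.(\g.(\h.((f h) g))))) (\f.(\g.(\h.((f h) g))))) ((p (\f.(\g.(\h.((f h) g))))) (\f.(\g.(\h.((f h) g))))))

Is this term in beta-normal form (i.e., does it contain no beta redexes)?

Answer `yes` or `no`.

Answer: yes

Derivation:
Term: (((p (\f.(\g.(\h.((f h) g))))) (\f.(\g.(\h.((f h) g))))) ((p (\f.(\g.(\h.((f h) g))))) (\f.(\g.(\h.((f h) g))))))
No beta redexes found.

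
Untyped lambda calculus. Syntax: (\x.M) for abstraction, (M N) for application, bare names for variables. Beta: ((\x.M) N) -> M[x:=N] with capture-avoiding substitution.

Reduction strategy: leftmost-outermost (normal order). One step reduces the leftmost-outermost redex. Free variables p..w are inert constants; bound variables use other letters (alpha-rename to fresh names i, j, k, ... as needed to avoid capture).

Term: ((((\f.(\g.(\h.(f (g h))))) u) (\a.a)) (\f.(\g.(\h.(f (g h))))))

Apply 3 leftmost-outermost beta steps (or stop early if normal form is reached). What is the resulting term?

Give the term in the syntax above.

Step 0: ((((\f.(\g.(\h.(f (g h))))) u) (\a.a)) (\f.(\g.(\h.(f (g h))))))
Step 1: (((\g.(\h.(u (g h)))) (\a.a)) (\f.(\g.(\h.(f (g h))))))
Step 2: ((\h.(u ((\a.a) h))) (\f.(\g.(\h.(f (g h))))))
Step 3: (u ((\a.a) (\f.(\g.(\h.(f (g h)))))))

Answer: (u ((\a.a) (\f.(\g.(\h.(f (g h)))))))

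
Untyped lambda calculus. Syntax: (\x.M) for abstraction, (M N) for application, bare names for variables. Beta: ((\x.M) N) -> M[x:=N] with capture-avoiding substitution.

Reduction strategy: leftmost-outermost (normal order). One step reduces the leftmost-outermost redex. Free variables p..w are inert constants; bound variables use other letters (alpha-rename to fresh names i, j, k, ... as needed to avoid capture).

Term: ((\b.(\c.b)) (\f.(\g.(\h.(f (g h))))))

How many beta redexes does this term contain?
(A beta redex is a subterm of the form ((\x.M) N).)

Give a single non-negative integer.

Term: ((\b.(\c.b)) (\f.(\g.(\h.(f (g h))))))
  Redex: ((\b.(\c.b)) (\f.(\g.(\h.(f (g h))))))
Total redexes: 1

Answer: 1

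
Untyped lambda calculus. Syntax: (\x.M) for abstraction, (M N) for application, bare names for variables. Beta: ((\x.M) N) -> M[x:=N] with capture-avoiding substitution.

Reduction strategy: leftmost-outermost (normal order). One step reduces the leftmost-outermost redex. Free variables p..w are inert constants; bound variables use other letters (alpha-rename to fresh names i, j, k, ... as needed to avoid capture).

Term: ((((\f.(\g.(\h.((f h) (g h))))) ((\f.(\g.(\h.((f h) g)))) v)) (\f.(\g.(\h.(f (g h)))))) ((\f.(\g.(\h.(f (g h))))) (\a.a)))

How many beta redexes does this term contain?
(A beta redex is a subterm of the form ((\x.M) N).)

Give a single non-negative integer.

Term: ((((\f.(\g.(\h.((f h) (g h))))) ((\f.(\g.(\h.((f h) g)))) v)) (\f.(\g.(\h.(f (g h)))))) ((\f.(\g.(\h.(f (g h))))) (\a.a)))
  Redex: ((\f.(\g.(\h.((f h) (g h))))) ((\f.(\g.(\h.((f h) g)))) v))
  Redex: ((\f.(\g.(\h.((f h) g)))) v)
  Redex: ((\f.(\g.(\h.(f (g h))))) (\a.a))
Total redexes: 3

Answer: 3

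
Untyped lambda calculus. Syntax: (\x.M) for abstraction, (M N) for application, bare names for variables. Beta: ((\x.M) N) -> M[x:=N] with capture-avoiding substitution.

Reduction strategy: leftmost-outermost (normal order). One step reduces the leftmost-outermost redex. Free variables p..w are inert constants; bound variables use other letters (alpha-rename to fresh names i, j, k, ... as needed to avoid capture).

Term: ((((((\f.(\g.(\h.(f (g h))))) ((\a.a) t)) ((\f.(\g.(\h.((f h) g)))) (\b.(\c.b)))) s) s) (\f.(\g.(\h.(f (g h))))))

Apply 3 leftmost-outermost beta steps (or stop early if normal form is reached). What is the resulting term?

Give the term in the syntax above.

Step 0: ((((((\f.(\g.(\h.(f (g h))))) ((\a.a) t)) ((\f.(\g.(\h.((f h) g)))) (\b.(\c.b)))) s) s) (\f.(\g.(\h.(f (g h))))))
Step 1: (((((\g.(\h.(((\a.a) t) (g h)))) ((\f.(\g.(\h.((f h) g)))) (\b.(\c.b)))) s) s) (\f.(\g.(\h.(f (g h))))))
Step 2: ((((\h.(((\a.a) t) (((\f.(\g.(\h.((f h) g)))) (\b.(\c.b))) h))) s) s) (\f.(\g.(\h.(f (g h))))))
Step 3: (((((\a.a) t) (((\f.(\g.(\h.((f h) g)))) (\b.(\c.b))) s)) s) (\f.(\g.(\h.(f (g h))))))

Answer: (((((\a.a) t) (((\f.(\g.(\h.((f h) g)))) (\b.(\c.b))) s)) s) (\f.(\g.(\h.(f (g h))))))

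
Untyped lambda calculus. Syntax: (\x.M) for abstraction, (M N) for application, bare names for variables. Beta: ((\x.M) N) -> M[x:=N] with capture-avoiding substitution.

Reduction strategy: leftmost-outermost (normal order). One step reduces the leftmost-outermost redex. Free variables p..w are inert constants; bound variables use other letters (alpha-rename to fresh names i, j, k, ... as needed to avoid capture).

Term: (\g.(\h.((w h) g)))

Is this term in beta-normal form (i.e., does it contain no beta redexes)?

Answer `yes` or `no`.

Term: (\g.(\h.((w h) g)))
No beta redexes found.

Answer: yes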